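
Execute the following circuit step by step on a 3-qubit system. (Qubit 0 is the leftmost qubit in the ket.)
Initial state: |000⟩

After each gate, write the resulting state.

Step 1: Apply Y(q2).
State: i|001⟩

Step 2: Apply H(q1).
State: (1/√2)i|001⟩ + (1/√2)i|011⟩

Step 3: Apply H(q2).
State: (1/2)i|000⟩ - (1/2)i|001⟩ + (1/2)i|010⟩ - (1/2)i|011⟩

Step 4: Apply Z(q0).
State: (1/2)i|000⟩ - (1/2)i|001⟩ + (1/2)i|010⟩ - (1/2)i|011⟩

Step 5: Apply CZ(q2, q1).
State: (1/2)i|000⟩ - (1/2)i|001⟩ + (1/2)i|010⟩ + (1/2)i|011⟩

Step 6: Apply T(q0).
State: (1/2)i|000⟩ - (1/2)i|001⟩ + (1/2)i|010⟩ + (1/2)i|011⟩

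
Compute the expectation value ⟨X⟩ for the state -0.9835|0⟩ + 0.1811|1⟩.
-0.3562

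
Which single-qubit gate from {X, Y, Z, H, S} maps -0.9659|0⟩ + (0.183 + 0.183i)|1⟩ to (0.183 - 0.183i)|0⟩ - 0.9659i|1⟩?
Y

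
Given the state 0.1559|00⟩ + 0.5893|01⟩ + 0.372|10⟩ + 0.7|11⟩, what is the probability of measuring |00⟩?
0.0243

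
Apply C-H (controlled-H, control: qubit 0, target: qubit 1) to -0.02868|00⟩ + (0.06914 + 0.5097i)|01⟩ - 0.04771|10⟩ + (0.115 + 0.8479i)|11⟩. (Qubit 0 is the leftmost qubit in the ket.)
-0.02868|00⟩ + (0.06914 + 0.5097i)|01⟩ + (0.04758 + 0.5996i)|10⟩ + (-0.1151 - 0.5996i)|11⟩

C-H leaves the control-|0⟩ kets |00⟩, |01⟩ unchanged and applies H to qubit 1 on the control-|1⟩ pair (|10⟩, |11⟩).
H = [[1/√2, 1/√2], [1/√2, -1/√2]].
With a = amp(|10⟩) = -0.04771 and b = amp(|11⟩) = (0.115 + 0.8479i):
new amp(|10⟩) = (1/√2)·a + (1/√2)·b = (0.04758 + 0.5996i)
new amp(|11⟩) = (1/√2)·a + (-1/√2)·b = (-0.1151 - 0.5996i)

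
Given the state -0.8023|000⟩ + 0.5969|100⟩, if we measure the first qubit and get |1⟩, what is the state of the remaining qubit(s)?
|00⟩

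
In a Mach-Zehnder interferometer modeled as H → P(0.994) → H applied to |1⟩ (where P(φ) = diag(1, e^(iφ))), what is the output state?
(0.2273 - 0.4191i)|0⟩ + (0.7727 + 0.4191i)|1⟩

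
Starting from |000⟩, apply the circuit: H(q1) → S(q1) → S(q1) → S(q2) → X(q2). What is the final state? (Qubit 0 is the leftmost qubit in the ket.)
1/√2|001⟩ - 1/√2|011⟩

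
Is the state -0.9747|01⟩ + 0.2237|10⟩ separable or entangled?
Entangled

Writing the state as a|00⟩ + b|01⟩ + c|10⟩ + d|11⟩, it is a product state iff ad − bc = 0.
Here (a, b, c, d) = (0, -0.9747, 0.2237, 0): ad − bc = (0)(0) − (-0.9747)(0.2237) = 0.218 ≠ 0, so the state is entangled.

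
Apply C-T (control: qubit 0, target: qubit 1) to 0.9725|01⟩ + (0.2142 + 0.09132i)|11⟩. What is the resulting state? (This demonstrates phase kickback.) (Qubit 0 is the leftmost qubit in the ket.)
0.9725|01⟩ + (0.08689 + 0.216i)|11⟩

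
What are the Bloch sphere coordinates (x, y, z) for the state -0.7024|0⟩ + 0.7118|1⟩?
(-0.9999, 0, -0.01329)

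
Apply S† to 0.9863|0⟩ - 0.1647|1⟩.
0.9863|0⟩ + 0.1647i|1⟩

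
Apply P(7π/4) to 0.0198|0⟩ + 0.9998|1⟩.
0.0198|0⟩ + (0.707 - 0.707i)|1⟩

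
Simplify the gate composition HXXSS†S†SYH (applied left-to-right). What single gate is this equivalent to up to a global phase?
Y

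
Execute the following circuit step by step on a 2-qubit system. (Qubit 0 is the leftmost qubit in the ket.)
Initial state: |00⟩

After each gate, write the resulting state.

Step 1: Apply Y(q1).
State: i|01⟩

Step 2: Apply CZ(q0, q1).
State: i|01⟩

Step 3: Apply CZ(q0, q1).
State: i|01⟩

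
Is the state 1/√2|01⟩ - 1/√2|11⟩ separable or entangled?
Separable

Writing the state as a|00⟩ + b|01⟩ + c|10⟩ + d|11⟩, it is a product state iff ad − bc = 0.
Here (a, b, c, d) = (0, 1/√2, 0, -1/√2): ad − bc = (0)(-1/√2) − (1/√2)(0) = 0, so the state is separable.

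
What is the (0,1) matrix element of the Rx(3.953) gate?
-0.9188i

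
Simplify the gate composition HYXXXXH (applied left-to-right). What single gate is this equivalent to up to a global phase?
Y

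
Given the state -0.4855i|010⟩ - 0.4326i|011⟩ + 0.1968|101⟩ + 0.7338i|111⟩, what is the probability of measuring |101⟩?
0.03873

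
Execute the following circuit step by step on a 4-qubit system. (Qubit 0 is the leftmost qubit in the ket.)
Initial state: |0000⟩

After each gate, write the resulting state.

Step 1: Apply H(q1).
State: 1/√2|0000⟩ + 1/√2|0100⟩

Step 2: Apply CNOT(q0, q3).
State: 1/√2|0000⟩ + 1/√2|0100⟩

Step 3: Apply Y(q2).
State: (1/√2)i|0010⟩ + (1/√2)i|0110⟩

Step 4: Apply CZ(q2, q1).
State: (1/√2)i|0010⟩ - (1/√2)i|0110⟩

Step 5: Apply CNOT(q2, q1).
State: -(1/√2)i|0010⟩ + (1/√2)i|0110⟩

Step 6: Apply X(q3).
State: -(1/√2)i|0011⟩ + (1/√2)i|0111⟩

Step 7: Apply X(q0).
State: -(1/√2)i|1011⟩ + (1/√2)i|1111⟩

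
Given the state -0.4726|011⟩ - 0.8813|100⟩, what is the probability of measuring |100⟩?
0.7767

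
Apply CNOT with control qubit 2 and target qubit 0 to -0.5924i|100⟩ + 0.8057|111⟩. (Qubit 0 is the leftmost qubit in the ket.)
0.8057|011⟩ - 0.5924i|100⟩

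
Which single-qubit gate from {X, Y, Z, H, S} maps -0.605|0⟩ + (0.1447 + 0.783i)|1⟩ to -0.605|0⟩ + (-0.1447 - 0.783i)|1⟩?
Z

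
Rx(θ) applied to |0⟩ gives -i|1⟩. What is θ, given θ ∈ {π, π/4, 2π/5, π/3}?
π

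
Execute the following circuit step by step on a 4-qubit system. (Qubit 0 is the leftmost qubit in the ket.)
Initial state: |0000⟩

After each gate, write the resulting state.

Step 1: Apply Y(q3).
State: i|0001⟩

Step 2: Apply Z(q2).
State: i|0001⟩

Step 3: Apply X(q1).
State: i|0101⟩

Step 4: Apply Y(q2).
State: -|0111⟩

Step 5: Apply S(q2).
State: -i|0111⟩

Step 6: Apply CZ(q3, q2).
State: i|0111⟩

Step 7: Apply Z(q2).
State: -i|0111⟩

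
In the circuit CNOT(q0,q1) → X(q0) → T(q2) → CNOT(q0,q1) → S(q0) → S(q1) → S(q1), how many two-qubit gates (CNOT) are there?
2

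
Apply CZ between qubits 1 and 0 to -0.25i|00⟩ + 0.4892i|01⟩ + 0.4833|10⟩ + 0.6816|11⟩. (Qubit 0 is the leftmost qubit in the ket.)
-0.25i|00⟩ + 0.4892i|01⟩ + 0.4833|10⟩ - 0.6816|11⟩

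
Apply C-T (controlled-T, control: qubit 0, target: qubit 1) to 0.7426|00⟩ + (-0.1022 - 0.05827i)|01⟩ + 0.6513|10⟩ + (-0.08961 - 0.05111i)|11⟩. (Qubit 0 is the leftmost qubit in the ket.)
0.7426|00⟩ + (-0.1022 - 0.05827i)|01⟩ + 0.6513|10⟩ + (-0.02722 - 0.0995i)|11⟩

C-T leaves the control-|0⟩ kets |00⟩, |01⟩ unchanged and applies T to qubit 1 on the control-|1⟩ pair (|10⟩, |11⟩).
T = [[1, 0], [0, (1/√2 + (1/√2)i)]].
With a = amp(|10⟩) = 0.6513 and b = amp(|11⟩) = (-0.08961 - 0.05111i):
new amp(|10⟩) = (1)·a = 0.6513
new amp(|11⟩) = (1/√2 + (1/√2)i)·b = (-0.02722 - 0.0995i)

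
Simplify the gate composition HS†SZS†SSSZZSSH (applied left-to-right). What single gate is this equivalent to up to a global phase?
X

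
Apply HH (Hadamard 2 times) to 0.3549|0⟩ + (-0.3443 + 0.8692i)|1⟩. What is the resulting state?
0.3549|0⟩ + (-0.3443 + 0.8692i)|1⟩

H² = I, so an even number of Hadamards cancels: H^2 = I and the state is unchanged.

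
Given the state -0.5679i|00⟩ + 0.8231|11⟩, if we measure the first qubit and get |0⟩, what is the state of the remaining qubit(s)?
-i|0⟩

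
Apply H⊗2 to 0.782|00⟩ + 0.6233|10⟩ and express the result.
0.7027|00⟩ + 0.7027|01⟩ + 0.07935|10⟩ + 0.07935|11⟩

H⊗2 gives amp(|y⟩) = (1/2) Σ_x (−1)^(x·y) amp(|x⟩), where x·y is the number of positions in which both x and y have a 1.
|00⟩: (0.782 + 0.6233)/2 = 0.7027
|01⟩: (0.782 + 0.6233)/2 = 0.7027
|10⟩: (0.782 - 0.6233)/2 = 0.07935
|11⟩: (0.782 - 0.6233)/2 = 0.07935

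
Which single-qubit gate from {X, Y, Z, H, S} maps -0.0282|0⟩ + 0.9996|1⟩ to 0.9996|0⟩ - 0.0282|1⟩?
X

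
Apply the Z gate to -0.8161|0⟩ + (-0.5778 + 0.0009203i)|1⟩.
-0.8161|0⟩ + (0.5778 - 0.0009203i)|1⟩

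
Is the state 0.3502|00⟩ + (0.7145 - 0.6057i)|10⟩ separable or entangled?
Separable

Writing the state as a|00⟩ + b|01⟩ + c|10⟩ + d|11⟩, it is a product state iff ad − bc = 0.
Here (a, b, c, d) = (0.3502, 0, (0.7145 - 0.6057i), 0): ad − bc = (0.3502)(0) − (0)(0.7145 - 0.6057i) = 0, so the state is separable.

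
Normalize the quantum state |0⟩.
|0⟩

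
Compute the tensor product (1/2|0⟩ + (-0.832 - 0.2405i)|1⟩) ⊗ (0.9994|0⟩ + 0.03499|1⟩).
0.4997|00⟩ + 0.0175|01⟩ + (-0.8315 - 0.2404i)|10⟩ + (-0.02911 - 0.008415i)|11⟩

amp(|b₁b₂…⟩) = product of the factor amplitudes for bits b₁, b₂, …; only kets whose every factor amplitude is nonzero survive.
|00⟩: (1/2)(0.9994) = 0.4997
|01⟩: (1/2)(0.03499) = 0.0175
|10⟩: (-0.832 - 0.2405i)(0.9994) = (-0.8315 - 0.2404i)
|11⟩: (-0.832 - 0.2405i)(0.03499) = (-0.02911 - 0.008415i)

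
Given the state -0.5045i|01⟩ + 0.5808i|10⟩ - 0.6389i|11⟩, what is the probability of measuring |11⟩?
0.4082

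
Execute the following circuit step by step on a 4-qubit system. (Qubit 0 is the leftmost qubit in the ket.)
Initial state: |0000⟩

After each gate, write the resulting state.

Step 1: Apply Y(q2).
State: i|0010⟩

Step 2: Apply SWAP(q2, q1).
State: i|0100⟩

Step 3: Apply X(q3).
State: i|0101⟩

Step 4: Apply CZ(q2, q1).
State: i|0101⟩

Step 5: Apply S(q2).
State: i|0101⟩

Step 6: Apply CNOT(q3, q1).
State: i|0001⟩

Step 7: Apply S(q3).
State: -|0001⟩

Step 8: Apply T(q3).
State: (-1/√2 - (1/√2)i)|0001⟩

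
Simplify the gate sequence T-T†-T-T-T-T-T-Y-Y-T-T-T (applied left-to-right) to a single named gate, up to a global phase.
I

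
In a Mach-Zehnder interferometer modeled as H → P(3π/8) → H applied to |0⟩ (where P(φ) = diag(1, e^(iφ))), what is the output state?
(0.6913 + 0.4619i)|0⟩ + (0.3087 - 0.4619i)|1⟩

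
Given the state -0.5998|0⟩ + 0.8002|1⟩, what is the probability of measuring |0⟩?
0.3598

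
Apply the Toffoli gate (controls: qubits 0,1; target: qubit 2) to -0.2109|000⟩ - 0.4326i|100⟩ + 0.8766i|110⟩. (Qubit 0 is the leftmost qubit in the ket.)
-0.2109|000⟩ - 0.4326i|100⟩ + 0.8766i|111⟩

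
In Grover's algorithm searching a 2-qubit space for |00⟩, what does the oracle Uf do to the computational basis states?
Uf|x⟩ = -|x⟩ if x = 00, else |x⟩ (phase flip on target)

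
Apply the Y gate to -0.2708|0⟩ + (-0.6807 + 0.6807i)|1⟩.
(0.6807 + 0.6807i)|0⟩ - 0.2708i|1⟩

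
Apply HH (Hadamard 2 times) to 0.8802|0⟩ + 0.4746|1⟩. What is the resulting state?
0.8802|0⟩ + 0.4746|1⟩

H² = I, so an even number of Hadamards cancels: H^2 = I and the state is unchanged.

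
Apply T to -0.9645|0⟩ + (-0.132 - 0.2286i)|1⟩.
-0.9645|0⟩ + (0.06831 - 0.255i)|1⟩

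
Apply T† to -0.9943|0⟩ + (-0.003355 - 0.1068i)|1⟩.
-0.9943|0⟩ + (-0.07789 - 0.07315i)|1⟩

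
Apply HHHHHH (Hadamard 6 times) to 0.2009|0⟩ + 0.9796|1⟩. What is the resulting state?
0.2009|0⟩ + 0.9796|1⟩

H² = I, so an even number of Hadamards cancels: H^6 = I and the state is unchanged.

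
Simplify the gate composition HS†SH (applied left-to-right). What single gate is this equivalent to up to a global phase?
I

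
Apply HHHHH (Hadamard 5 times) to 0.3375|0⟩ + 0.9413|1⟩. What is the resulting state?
0.9042|0⟩ - 0.427|1⟩

H² = I, so H^5 = H: a single Hadamard. With (a, b) = (0.3375, 0.9413), H gives ((a + b)/√2, (a − b)/√2) = (0.9042, -0.427).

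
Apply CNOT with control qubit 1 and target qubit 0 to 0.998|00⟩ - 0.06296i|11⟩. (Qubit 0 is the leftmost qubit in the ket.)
0.998|00⟩ - 0.06296i|01⟩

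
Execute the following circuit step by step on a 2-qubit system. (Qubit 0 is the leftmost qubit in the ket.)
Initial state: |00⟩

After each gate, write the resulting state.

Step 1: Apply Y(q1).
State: i|01⟩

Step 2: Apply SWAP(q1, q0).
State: i|10⟩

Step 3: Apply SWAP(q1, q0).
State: i|01⟩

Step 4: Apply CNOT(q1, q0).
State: i|11⟩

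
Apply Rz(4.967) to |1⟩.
(-0.7912 + 0.6116i)|1⟩

Rz(4.967) = [[e^(−iθ/2), 0], [0, e^(iθ/2)]] with e^(±iθ/2) = cos(θ/2) ± i·sin(θ/2); θ = 4.967, cos(θ/2) ≈ -0.79116, sin(θ/2) ≈ 0.611609.
With a = amp(|0⟩) = 0 and b = amp(|1⟩) = 1:
new amp(|0⟩) = (-0.79116 - 0.611609i)·a = 0
new amp(|1⟩) = (-0.79116 + 0.611609i)·b = (-0.7912 + 0.6116i)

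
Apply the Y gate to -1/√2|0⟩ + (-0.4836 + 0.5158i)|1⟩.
(0.5158 + 0.4836i)|0⟩ - (1/√2)i|1⟩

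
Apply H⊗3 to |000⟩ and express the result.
1/√8|000⟩ + 1/√8|001⟩ + 1/√8|010⟩ + 1/√8|011⟩ + 1/√8|100⟩ + 1/√8|101⟩ + 1/√8|110⟩ + 1/√8|111⟩

H⊗3 gives amp(|y⟩) = (1/2√2) Σ_x (−1)^(x·y) amp(|x⟩), where x·y is the number of positions in which both x and y have a 1.
|000⟩: (1)/(2√2) = 1/√8
|001⟩: (1)/(2√2) = 1/√8
|010⟩: (1)/(2√2) = 1/√8
|011⟩: (1)/(2√2) = 1/√8
|100⟩: (1)/(2√2) = 1/√8
|101⟩: (1)/(2√2) = 1/√8
|110⟩: (1)/(2√2) = 1/√8
|111⟩: (1)/(2√2) = 1/√8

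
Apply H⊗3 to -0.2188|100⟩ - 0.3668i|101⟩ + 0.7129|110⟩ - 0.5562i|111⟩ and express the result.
(0.1747 - 0.3263i)|000⟩ + (0.1747 + 0.3263i)|001⟩ + (-0.3294 + 0.06696i)|010⟩ + (-0.3294 - 0.06696i)|011⟩ + (-0.1747 + 0.3263i)|100⟩ + (-0.1747 - 0.3263i)|101⟩ + (0.3294 - 0.06696i)|110⟩ + (0.3294 + 0.06696i)|111⟩

H⊗3 gives amp(|y⟩) = (1/2√2) Σ_x (−1)^(x·y) amp(|x⟩), where x·y is the number of positions in which both x and y have a 1.
|000⟩: (-0.2188 - 0.3668i + 0.7129 - 0.5562i)/(2√2) = (0.1747 - 0.3263i)
|001⟩: (-0.2188 + 0.3668i + 0.7129 + 0.5562i)/(2√2) = (0.1747 + 0.3263i)
|010⟩: (-0.2188 - 0.3668i - 0.7129 + 0.5562i)/(2√2) = (-0.3294 + 0.06696i)
|011⟩: (-0.2188 + 0.3668i - 0.7129 - 0.5562i)/(2√2) = (-0.3294 - 0.06696i)
|100⟩: (0.2188 + 0.3668i - 0.7129 + 0.5562i)/(2√2) = (-0.1747 + 0.3263i)
|101⟩: (0.2188 - 0.3668i - 0.7129 - 0.5562i)/(2√2) = (-0.1747 - 0.3263i)
|110⟩: (0.2188 + 0.3668i + 0.7129 - 0.5562i)/(2√2) = (0.3294 - 0.06696i)
|111⟩: (0.2188 - 0.3668i + 0.7129 + 0.5562i)/(2√2) = (0.3294 + 0.06696i)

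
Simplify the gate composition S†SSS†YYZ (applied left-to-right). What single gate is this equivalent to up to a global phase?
Z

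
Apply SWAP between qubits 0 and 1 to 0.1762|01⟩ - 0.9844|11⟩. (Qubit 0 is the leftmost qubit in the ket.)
0.1762|10⟩ - 0.9844|11⟩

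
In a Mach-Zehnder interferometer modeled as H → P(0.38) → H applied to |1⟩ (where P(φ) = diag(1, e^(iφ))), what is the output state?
(0.03567 - 0.1855i)|0⟩ + (0.9643 + 0.1855i)|1⟩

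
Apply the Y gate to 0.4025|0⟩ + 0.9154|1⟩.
-0.9154i|0⟩ + 0.4025i|1⟩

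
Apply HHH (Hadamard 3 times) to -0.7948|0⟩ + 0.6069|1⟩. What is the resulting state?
-0.1329|0⟩ - 0.9912|1⟩

H² = I, so H^3 = H: a single Hadamard. With (a, b) = (-0.7948, 0.6069), H gives ((a + b)/√2, (a − b)/√2) = (-0.1329, -0.9912).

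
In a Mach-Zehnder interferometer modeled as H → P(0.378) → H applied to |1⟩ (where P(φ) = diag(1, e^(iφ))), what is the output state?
(0.0353 - 0.1845i)|0⟩ + (0.9647 + 0.1845i)|1⟩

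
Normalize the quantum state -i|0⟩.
-i|0⟩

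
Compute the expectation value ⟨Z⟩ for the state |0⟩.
1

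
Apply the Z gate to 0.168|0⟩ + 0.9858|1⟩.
0.168|0⟩ - 0.9858|1⟩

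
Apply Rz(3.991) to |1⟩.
(-0.4121 + 0.9112i)|1⟩

Rz(3.991) = [[e^(−iθ/2), 0], [0, e^(iθ/2)]] with e^(±iθ/2) = cos(θ/2) ± i·sin(θ/2); θ = 3.991, cos(θ/2) ≈ -0.412051, sin(θ/2) ≈ 0.911161.
With a = amp(|0⟩) = 0 and b = amp(|1⟩) = 1:
new amp(|0⟩) = (-0.412051 - 0.911161i)·a = 0
new amp(|1⟩) = (-0.412051 + 0.911161i)·b = (-0.4121 + 0.9112i)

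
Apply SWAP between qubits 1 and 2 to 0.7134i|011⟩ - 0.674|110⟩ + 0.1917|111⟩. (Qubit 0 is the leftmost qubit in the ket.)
0.7134i|011⟩ - 0.674|101⟩ + 0.1917|111⟩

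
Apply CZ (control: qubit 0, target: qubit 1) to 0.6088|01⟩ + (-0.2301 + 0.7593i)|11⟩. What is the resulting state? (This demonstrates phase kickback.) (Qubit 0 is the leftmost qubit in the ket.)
0.6088|01⟩ + (0.2301 - 0.7593i)|11⟩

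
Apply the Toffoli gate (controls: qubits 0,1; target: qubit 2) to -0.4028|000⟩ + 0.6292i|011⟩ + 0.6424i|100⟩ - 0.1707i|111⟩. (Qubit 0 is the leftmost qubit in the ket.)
-0.4028|000⟩ + 0.6292i|011⟩ + 0.6424i|100⟩ - 0.1707i|110⟩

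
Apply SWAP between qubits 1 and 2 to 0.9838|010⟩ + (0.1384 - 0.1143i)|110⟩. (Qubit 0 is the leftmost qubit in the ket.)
0.9838|001⟩ + (0.1384 - 0.1143i)|101⟩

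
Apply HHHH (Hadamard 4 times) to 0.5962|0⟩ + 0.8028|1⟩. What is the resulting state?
0.5962|0⟩ + 0.8028|1⟩

H² = I, so an even number of Hadamards cancels: H^4 = I and the state is unchanged.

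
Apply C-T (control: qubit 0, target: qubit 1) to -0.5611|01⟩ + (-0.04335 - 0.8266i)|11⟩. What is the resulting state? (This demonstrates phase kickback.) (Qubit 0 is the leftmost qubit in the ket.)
-0.5611|01⟩ + (0.5538 - 0.6151i)|11⟩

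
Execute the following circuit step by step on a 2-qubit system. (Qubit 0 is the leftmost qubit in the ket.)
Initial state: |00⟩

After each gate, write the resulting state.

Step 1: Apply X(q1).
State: |01⟩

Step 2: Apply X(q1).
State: |00⟩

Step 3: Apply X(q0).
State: |10⟩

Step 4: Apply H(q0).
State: 1/√2|00⟩ - 1/√2|10⟩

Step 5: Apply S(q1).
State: 1/√2|00⟩ - 1/√2|10⟩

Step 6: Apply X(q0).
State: -1/√2|00⟩ + 1/√2|10⟩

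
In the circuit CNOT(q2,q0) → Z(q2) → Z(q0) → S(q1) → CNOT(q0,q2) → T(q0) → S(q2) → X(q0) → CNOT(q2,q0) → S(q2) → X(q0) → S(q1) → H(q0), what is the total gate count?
13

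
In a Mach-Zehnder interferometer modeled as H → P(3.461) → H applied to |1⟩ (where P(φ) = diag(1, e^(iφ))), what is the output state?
(0.9747 + 0.157i)|0⟩ + (0.02529 - 0.157i)|1⟩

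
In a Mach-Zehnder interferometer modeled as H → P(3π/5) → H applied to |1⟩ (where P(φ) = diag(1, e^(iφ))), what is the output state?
(0.6545 - 0.4755i)|0⟩ + (0.3455 + 0.4755i)|1⟩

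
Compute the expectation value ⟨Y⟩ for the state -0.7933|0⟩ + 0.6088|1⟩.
0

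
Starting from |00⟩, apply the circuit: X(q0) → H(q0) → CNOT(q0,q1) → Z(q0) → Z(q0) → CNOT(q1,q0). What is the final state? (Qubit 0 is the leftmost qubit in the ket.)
1/√2|00⟩ - 1/√2|01⟩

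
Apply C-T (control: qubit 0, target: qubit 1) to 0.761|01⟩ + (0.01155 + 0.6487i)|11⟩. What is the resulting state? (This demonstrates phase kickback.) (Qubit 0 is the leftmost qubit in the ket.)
0.761|01⟩ + (-0.4505 + 0.4669i)|11⟩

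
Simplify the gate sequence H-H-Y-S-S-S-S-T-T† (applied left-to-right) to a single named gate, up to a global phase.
Y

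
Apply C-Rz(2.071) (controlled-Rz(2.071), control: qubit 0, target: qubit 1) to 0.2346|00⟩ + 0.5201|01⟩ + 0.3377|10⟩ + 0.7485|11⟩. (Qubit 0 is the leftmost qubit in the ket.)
0.2346|00⟩ + 0.5201|01⟩ + (0.1723 - 0.2905i)|10⟩ + (0.3818 + 0.6438i)|11⟩

C-Rz(2.071) leaves the control-|0⟩ kets |00⟩, |01⟩ unchanged and applies Rz(2.071) to qubit 1 on the control-|1⟩ pair (|10⟩, |11⟩).
Rz(2.071) = [[e^(−iθ/2), 0], [0, e^(iθ/2)]] with e^(±iθ/2) = cos(θ/2) ± i·sin(θ/2); θ = 2.071, cos(θ/2) ≈ 0.510096, sin(θ/2) ≈ 0.860118.
With a = amp(|10⟩) = 0.3377 and b = amp(|11⟩) = 0.7485:
new amp(|10⟩) = (0.510096 - 0.860118i)·a = (0.1723 - 0.2905i)
new amp(|11⟩) = (0.510096 + 0.860118i)·b = (0.3818 + 0.6438i)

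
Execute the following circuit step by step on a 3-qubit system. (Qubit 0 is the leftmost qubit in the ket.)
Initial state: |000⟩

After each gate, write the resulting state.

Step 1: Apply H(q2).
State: 1/√2|000⟩ + 1/√2|001⟩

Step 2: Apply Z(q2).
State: 1/√2|000⟩ - 1/√2|001⟩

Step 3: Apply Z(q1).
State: 1/√2|000⟩ - 1/√2|001⟩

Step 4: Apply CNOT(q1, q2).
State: 1/√2|000⟩ - 1/√2|001⟩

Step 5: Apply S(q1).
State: 1/√2|000⟩ - 1/√2|001⟩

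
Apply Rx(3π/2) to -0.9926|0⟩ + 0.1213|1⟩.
(0.7019 - 0.08577i)|0⟩ + (-0.08577 + 0.7019i)|1⟩

Rx(3π/2) = [[cos(θ/2), −i·sin(θ/2)], [−i·sin(θ/2), cos(θ/2)]]; θ = 3π/2, cos(θ/2) ≈ -0.707107, sin(θ/2) ≈ 0.707107.
With a = amp(|0⟩) = -0.9926 and b = amp(|1⟩) = 0.1213:
new amp(|0⟩) = (-0.707107)·a + (-0.707107i)·b = (0.7019 - 0.08577i)
new amp(|1⟩) = (-0.707107i)·a + (-0.707107)·b = (-0.08577 + 0.7019i)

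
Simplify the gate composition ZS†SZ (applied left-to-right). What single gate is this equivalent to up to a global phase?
I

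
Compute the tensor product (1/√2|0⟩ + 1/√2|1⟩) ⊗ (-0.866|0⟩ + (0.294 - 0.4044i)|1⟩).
-0.6124|00⟩ + (0.2079 - 0.286i)|01⟩ - 0.6124|10⟩ + (0.2079 - 0.286i)|11⟩

amp(|b₁b₂…⟩) = product of the factor amplitudes for bits b₁, b₂, …; only kets whose every factor amplitude is nonzero survive.
|00⟩: (1/√2)(-0.866) = -0.6124
|01⟩: (1/√2)(0.294 - 0.4044i) = (0.2079 - 0.286i)
|10⟩: (1/√2)(-0.866) = -0.6124
|11⟩: (1/√2)(0.294 - 0.4044i) = (0.2079 - 0.286i)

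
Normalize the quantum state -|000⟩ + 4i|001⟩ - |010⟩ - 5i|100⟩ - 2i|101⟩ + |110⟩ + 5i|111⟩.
-0.117|000⟩ + 0.4682i|001⟩ - 0.117|010⟩ - 0.5852i|100⟩ - 0.2341i|101⟩ + 0.117|110⟩ + 0.5852i|111⟩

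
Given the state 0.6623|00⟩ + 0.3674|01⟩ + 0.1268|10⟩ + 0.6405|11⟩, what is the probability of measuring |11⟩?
0.4102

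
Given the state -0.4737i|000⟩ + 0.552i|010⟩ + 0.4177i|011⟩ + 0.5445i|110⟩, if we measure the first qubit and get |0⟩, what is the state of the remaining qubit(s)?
-0.5647i|00⟩ + 0.6581i|10⟩ + 0.498i|11⟩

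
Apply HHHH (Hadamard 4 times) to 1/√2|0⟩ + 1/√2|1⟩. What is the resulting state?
1/√2|0⟩ + 1/√2|1⟩

H² = I, so an even number of Hadamards cancels: H^4 = I and the state is unchanged.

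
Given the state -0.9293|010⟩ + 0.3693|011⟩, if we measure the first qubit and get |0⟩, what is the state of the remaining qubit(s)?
-0.9293|10⟩ + 0.3693|11⟩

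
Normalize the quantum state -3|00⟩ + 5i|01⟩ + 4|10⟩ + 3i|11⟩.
-0.3906|00⟩ + 0.6509i|01⟩ + 0.5208|10⟩ + 0.3906i|11⟩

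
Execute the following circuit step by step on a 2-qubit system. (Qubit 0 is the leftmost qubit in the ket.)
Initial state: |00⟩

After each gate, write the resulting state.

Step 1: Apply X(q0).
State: |10⟩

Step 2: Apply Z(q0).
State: -|10⟩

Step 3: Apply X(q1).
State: -|11⟩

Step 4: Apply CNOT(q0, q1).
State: -|10⟩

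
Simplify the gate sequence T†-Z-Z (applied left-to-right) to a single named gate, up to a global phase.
T†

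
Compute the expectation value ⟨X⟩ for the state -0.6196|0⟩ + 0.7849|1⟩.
-0.9726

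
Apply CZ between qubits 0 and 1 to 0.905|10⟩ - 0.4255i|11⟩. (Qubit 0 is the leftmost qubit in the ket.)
0.905|10⟩ + 0.4255i|11⟩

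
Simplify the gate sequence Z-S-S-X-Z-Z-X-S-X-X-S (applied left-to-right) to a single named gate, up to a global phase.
Z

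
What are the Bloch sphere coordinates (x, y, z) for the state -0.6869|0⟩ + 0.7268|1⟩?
(-0.9985, 0, -0.05641)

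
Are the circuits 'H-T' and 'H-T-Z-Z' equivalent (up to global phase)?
Yes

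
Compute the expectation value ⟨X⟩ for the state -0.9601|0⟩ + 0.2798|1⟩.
-0.5373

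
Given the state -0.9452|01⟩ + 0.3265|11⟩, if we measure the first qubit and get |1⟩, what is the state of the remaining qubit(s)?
|1⟩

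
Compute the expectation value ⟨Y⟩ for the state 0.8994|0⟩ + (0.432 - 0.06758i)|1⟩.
-0.1216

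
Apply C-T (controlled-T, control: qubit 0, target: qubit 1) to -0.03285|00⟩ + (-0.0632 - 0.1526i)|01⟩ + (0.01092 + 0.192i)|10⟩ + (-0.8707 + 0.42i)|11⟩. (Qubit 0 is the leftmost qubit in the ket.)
-0.03285|00⟩ + (-0.0632 - 0.1526i)|01⟩ + (0.01092 + 0.192i)|10⟩ + (-0.9127 - 0.3187i)|11⟩

C-T leaves the control-|0⟩ kets |00⟩, |01⟩ unchanged and applies T to qubit 1 on the control-|1⟩ pair (|10⟩, |11⟩).
T = [[1, 0], [0, (1/√2 + (1/√2)i)]].
With a = amp(|10⟩) = (0.01092 + 0.192i) and b = amp(|11⟩) = (-0.8707 + 0.42i):
new amp(|10⟩) = (1)·a = (0.01092 + 0.192i)
new amp(|11⟩) = (1/√2 + (1/√2)i)·b = (-0.9127 - 0.3187i)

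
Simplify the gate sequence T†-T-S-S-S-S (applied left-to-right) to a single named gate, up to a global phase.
I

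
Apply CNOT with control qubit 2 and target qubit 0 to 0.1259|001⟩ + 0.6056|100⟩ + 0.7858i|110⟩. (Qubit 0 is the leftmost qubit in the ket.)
0.6056|100⟩ + 0.1259|101⟩ + 0.7858i|110⟩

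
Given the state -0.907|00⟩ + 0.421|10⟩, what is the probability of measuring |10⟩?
0.1772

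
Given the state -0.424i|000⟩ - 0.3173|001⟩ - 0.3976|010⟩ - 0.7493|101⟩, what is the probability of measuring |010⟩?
0.1581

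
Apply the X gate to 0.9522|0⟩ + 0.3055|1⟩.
0.3055|0⟩ + 0.9522|1⟩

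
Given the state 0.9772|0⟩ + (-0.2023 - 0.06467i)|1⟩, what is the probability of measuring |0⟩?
0.9549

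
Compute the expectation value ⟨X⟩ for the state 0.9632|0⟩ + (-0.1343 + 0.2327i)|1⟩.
-0.2587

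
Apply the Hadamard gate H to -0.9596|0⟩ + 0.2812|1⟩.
-0.4797|0⟩ - 0.8774|1⟩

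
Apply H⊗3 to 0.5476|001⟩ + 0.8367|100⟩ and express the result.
0.4894|000⟩ + 0.1022|001⟩ + 0.4894|010⟩ + 0.1022|011⟩ - 0.1022|100⟩ - 0.4894|101⟩ - 0.1022|110⟩ - 0.4894|111⟩

H⊗3 gives amp(|y⟩) = (1/2√2) Σ_x (−1)^(x·y) amp(|x⟩), where x·y is the number of positions in which both x and y have a 1.
|000⟩: (0.5476 + 0.8367)/(2√2) = 0.4894
|001⟩: (-0.5476 + 0.8367)/(2√2) = 0.1022
|010⟩: (0.5476 + 0.8367)/(2√2) = 0.4894
|011⟩: (-0.5476 + 0.8367)/(2√2) = 0.1022
|100⟩: (0.5476 - 0.8367)/(2√2) = -0.1022
|101⟩: (-0.5476 - 0.8367)/(2√2) = -0.4894
|110⟩: (0.5476 - 0.8367)/(2√2) = -0.1022
|111⟩: (-0.5476 - 0.8367)/(2√2) = -0.4894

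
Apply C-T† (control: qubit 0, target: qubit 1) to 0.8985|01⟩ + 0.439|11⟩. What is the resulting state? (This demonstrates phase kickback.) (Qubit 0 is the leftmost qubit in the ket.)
0.8985|01⟩ + (0.3104 - 0.3104i)|11⟩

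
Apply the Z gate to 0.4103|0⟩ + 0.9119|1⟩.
0.4103|0⟩ - 0.9119|1⟩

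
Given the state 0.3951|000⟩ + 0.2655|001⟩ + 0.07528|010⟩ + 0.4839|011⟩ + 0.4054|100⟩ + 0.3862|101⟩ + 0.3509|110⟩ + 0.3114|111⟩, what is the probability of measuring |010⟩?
0.005667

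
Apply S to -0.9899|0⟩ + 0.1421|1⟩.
-0.9899|0⟩ + 0.1421i|1⟩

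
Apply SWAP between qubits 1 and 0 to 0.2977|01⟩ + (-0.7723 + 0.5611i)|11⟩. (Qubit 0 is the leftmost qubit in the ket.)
0.2977|10⟩ + (-0.7723 + 0.5611i)|11⟩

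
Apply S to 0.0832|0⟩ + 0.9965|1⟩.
0.0832|0⟩ + 0.9965i|1⟩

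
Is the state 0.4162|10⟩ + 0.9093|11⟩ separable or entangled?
Separable

Writing the state as a|00⟩ + b|01⟩ + c|10⟩ + d|11⟩, it is a product state iff ad − bc = 0.
Here (a, b, c, d) = (0, 0, 0.4162, 0.9093): ad − bc = (0)(0.9093) − (0)(0.4162) = 0, so the state is separable.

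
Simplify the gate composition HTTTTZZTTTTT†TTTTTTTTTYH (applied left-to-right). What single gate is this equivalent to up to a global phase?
Y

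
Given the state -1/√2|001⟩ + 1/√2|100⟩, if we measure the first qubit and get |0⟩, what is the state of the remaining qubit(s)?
-|01⟩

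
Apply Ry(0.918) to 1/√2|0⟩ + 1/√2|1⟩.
0.3206|0⟩ + 0.9472|1⟩

Ry(0.918) = [[cos(θ/2), −sin(θ/2)], [sin(θ/2), cos(θ/2)]]; θ = 0.918, cos(θ/2) ≈ 0.896496, sin(θ/2) ≈ 0.443052.
With a = amp(|0⟩) = 1/√2 and b = amp(|1⟩) = 1/√2:
new amp(|0⟩) = (0.896496)·a + (-0.443052)·b = 0.3206
new amp(|1⟩) = (0.443052)·a + (0.896496)·b = 0.9472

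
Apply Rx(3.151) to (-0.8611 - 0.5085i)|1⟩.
(-0.5085 + 0.8611i)|0⟩ + (0.00405 + 0.002392i)|1⟩

Rx(3.151) = [[cos(θ/2), −i·sin(θ/2)], [−i·sin(θ/2), cos(θ/2)]]; θ = 3.151, cos(θ/2) ≈ -0.00470366, sin(θ/2) ≈ 0.999989.
With a = amp(|0⟩) = 0 and b = amp(|1⟩) = (-0.8611 - 0.5085i):
new amp(|0⟩) = (-0.00470366)·a + (-0.999989i)·b = (-0.5085 + 0.8611i)
new amp(|1⟩) = (-0.999989i)·a + (-0.00470366)·b = (0.00405 + 0.002392i)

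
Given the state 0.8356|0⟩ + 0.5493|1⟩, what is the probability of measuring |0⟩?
0.6982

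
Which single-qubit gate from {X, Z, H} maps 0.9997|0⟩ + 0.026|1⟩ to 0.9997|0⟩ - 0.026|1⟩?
Z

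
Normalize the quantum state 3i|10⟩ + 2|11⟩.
0.8321i|10⟩ + 0.5547|11⟩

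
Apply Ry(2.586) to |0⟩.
0.2742|0⟩ + 0.9617|1⟩

Ry(2.586) = [[cos(θ/2), −sin(θ/2)], [sin(θ/2), cos(θ/2)]]; θ = 2.586, cos(θ/2) ≈ 0.274237, sin(θ/2) ≈ 0.961662.
With a = amp(|0⟩) = 1 and b = amp(|1⟩) = 0:
new amp(|0⟩) = (0.274237)·a + (-0.961662)·b = 0.2742
new amp(|1⟩) = (0.961662)·a + (0.274237)·b = 0.9617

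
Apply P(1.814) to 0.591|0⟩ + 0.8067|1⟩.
0.591|0⟩ + (-0.1943 + 0.783i)|1⟩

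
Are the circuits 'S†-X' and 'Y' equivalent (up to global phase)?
No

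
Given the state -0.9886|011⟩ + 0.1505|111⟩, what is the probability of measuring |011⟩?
0.9773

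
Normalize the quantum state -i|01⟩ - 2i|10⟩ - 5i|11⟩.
-0.1826i|01⟩ - 0.3651i|10⟩ - 0.9129i|11⟩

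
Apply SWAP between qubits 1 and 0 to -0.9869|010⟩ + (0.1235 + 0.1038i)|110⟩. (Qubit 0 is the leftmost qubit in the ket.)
-0.9869|100⟩ + (0.1235 + 0.1038i)|110⟩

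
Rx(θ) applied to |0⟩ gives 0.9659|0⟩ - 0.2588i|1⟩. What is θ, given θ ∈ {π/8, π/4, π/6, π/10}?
π/6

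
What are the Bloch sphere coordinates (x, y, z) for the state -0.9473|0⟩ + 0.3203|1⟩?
(-0.6068, 0, 0.7948)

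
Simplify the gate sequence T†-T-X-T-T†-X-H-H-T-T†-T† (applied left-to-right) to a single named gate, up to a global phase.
T†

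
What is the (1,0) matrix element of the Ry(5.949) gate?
0.1663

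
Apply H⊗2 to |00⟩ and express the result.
1/2|00⟩ + 1/2|01⟩ + 1/2|10⟩ + 1/2|11⟩

H⊗2 gives amp(|y⟩) = (1/2) Σ_x (−1)^(x·y) amp(|x⟩), where x·y is the number of positions in which both x and y have a 1.
|00⟩: (1)/2 = 1/2
|01⟩: (1)/2 = 1/2
|10⟩: (1)/2 = 1/2
|11⟩: (1)/2 = 1/2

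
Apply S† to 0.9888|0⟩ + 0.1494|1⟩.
0.9888|0⟩ - 0.1494i|1⟩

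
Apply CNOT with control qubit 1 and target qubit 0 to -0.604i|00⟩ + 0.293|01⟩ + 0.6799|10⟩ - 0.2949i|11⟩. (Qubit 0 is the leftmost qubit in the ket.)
-0.604i|00⟩ - 0.2949i|01⟩ + 0.6799|10⟩ + 0.293|11⟩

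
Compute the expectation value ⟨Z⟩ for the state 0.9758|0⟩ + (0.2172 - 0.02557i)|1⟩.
0.9044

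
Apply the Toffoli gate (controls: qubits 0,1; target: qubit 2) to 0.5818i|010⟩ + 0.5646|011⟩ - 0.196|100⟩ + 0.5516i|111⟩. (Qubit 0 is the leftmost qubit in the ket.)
0.5818i|010⟩ + 0.5646|011⟩ - 0.196|100⟩ + 0.5516i|110⟩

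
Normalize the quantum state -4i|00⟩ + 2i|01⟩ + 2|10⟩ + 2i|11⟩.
-0.7559i|00⟩ + (1/√7)i|01⟩ + 1/√7|10⟩ + (1/√7)i|11⟩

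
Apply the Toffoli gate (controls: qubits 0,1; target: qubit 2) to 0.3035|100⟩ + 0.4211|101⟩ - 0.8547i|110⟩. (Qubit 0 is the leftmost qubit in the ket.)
0.3035|100⟩ + 0.4211|101⟩ - 0.8547i|111⟩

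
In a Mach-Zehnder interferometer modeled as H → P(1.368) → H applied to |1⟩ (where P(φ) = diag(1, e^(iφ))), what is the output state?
(0.3993 - 0.4898i)|0⟩ + (0.6007 + 0.4898i)|1⟩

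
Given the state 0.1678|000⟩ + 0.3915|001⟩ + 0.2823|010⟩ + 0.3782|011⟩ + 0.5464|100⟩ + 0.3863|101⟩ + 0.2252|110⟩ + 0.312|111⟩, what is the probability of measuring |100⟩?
0.2986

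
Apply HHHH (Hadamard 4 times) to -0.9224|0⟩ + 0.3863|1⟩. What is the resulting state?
-0.9224|0⟩ + 0.3863|1⟩

H² = I, so an even number of Hadamards cancels: H^4 = I and the state is unchanged.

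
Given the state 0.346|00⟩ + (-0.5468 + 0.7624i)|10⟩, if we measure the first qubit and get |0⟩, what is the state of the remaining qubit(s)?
|0⟩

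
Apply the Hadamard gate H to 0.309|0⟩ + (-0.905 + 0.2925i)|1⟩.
(-0.4214 + 0.2068i)|0⟩ + (0.8584 - 0.2068i)|1⟩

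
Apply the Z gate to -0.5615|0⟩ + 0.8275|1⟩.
-0.5615|0⟩ - 0.8275|1⟩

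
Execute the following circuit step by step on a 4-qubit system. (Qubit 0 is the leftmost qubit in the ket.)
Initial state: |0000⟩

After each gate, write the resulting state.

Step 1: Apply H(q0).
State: 1/√2|0000⟩ + 1/√2|1000⟩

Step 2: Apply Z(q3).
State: 1/√2|0000⟩ + 1/√2|1000⟩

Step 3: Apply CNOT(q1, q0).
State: 1/√2|0000⟩ + 1/√2|1000⟩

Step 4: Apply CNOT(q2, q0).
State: 1/√2|0000⟩ + 1/√2|1000⟩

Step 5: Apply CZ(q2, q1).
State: 1/√2|0000⟩ + 1/√2|1000⟩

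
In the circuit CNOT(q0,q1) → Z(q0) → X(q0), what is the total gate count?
3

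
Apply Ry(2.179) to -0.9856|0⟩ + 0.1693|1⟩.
-0.6063|0⟩ - 0.7953|1⟩

Ry(2.179) = [[cos(θ/2), −sin(θ/2)], [sin(θ/2), cos(θ/2)]]; θ = 2.179, cos(θ/2) ≈ 0.462929, sin(θ/2) ≈ 0.886396.
With a = amp(|0⟩) = -0.9856 and b = amp(|1⟩) = 0.1693:
new amp(|0⟩) = (0.462929)·a + (-0.886396)·b = -0.6063
new amp(|1⟩) = (0.886396)·a + (0.462929)·b = -0.7953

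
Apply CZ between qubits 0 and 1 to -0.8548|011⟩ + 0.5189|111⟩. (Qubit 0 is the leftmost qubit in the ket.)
-0.8548|011⟩ - 0.5189|111⟩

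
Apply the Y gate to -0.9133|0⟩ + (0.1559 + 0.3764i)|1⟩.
(0.3764 - 0.1559i)|0⟩ - 0.9133i|1⟩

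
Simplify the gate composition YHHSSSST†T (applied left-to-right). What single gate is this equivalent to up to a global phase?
Y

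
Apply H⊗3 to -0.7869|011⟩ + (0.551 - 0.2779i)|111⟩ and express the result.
(-0.0834 - 0.09825i)|000⟩ + (0.0834 + 0.09825i)|001⟩ + (0.0834 + 0.09825i)|010⟩ + (-0.0834 - 0.09825i)|011⟩ + (-0.473 + 0.09825i)|100⟩ + (0.473 - 0.09825i)|101⟩ + (0.473 - 0.09825i)|110⟩ + (-0.473 + 0.09825i)|111⟩

H⊗3 gives amp(|y⟩) = (1/2√2) Σ_x (−1)^(x·y) amp(|x⟩), where x·y is the number of positions in which both x and y have a 1.
|000⟩: (-0.7869 + (0.551 - 0.2779i))/(2√2) = (-0.0834 - 0.09825i)
|001⟩: (0.7869 - (0.551 - 0.2779i))/(2√2) = (0.0834 + 0.09825i)
|010⟩: (0.7869 - (0.551 - 0.2779i))/(2√2) = (0.0834 + 0.09825i)
|011⟩: (-0.7869 + (0.551 - 0.2779i))/(2√2) = (-0.0834 - 0.09825i)
|100⟩: (-0.7869 - (0.551 - 0.2779i))/(2√2) = (-0.473 + 0.09825i)
|101⟩: (0.7869 + (0.551 - 0.2779i))/(2√2) = (0.473 - 0.09825i)
|110⟩: (0.7869 + (0.551 - 0.2779i))/(2√2) = (0.473 - 0.09825i)
|111⟩: (-0.7869 - (0.551 - 0.2779i))/(2√2) = (-0.473 + 0.09825i)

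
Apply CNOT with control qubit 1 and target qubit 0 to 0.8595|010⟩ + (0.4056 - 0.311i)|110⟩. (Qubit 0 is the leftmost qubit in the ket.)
(0.4056 - 0.311i)|010⟩ + 0.8595|110⟩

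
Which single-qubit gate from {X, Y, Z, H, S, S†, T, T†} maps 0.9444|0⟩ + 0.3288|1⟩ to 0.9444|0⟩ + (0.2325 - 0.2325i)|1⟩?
T†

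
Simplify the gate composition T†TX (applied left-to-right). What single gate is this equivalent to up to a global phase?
X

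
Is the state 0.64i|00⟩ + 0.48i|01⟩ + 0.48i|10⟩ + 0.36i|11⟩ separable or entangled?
Separable

Writing the state as a|00⟩ + b|01⟩ + c|10⟩ + d|11⟩, it is a product state iff ad − bc = 0.
Here (a, b, c, d) = (0.64i, 0.48i, 0.48i, 0.36i): ad − bc = (0.64i)(0.36i) − (0.48i)(0.48i) = 0, so the state is separable.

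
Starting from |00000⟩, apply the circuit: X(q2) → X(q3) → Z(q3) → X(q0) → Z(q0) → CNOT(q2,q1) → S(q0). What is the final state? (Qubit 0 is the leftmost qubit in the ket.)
i|11110⟩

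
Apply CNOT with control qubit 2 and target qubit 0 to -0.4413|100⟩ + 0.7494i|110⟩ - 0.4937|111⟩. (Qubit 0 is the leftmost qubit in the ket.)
-0.4937|011⟩ - 0.4413|100⟩ + 0.7494i|110⟩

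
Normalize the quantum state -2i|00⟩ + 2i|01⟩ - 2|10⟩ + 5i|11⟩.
-0.3288i|00⟩ + 0.3288i|01⟩ - 0.3288|10⟩ + 0.822i|11⟩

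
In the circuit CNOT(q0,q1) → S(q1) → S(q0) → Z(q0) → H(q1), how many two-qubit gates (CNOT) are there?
1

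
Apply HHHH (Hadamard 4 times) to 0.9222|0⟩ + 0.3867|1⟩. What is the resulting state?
0.9222|0⟩ + 0.3867|1⟩

H² = I, so an even number of Hadamards cancels: H^4 = I and the state is unchanged.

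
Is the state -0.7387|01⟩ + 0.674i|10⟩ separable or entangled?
Entangled

Writing the state as a|00⟩ + b|01⟩ + c|10⟩ + d|11⟩, it is a product state iff ad − bc = 0.
Here (a, b, c, d) = (0, -0.7387, 0.674i, 0): ad − bc = (0)(0) − (-0.7387)(0.674i) = 0.4979i ≠ 0, so the state is entangled.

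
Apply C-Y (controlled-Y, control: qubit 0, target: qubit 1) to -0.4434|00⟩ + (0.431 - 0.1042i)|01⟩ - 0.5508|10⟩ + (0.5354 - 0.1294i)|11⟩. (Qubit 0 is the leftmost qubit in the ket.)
-0.4434|00⟩ + (0.431 - 0.1042i)|01⟩ + (-0.1294 - 0.5354i)|10⟩ - 0.5508i|11⟩

C-Y leaves the control-|0⟩ kets |00⟩, |01⟩ unchanged and applies Y to qubit 1 on the control-|1⟩ pair (|10⟩, |11⟩).
Y = [[0, -i], [i, 0]].
With a = amp(|10⟩) = -0.5508 and b = amp(|11⟩) = (0.5354 - 0.1294i):
new amp(|10⟩) = (-i)·b = (-0.1294 - 0.5354i)
new amp(|11⟩) = (i)·a = -0.5508i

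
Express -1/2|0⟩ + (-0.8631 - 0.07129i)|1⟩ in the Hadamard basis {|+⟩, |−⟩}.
(-0.9639 - 0.05041i)|+⟩ + (0.2568 + 0.05041i)|−⟩

With |ψ⟩ = α|0⟩ + β|1⟩, the Hadamard-basis coefficients are ⟨+|ψ⟩ = (α + β)/√2 and ⟨−|ψ⟩ = (α − β)/√2.
Here α = -1/2, β = (-0.8631 - 0.07129i): (α + β)/√2 = (-0.9639 - 0.05041i), (α − β)/√2 = (0.2568 + 0.05041i).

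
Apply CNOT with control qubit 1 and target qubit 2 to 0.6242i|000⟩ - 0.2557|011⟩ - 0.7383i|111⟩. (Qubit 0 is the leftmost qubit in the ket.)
0.6242i|000⟩ - 0.2557|010⟩ - 0.7383i|110⟩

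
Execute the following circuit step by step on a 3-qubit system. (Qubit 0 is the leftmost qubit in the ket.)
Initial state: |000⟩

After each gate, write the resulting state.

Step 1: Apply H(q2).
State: 1/√2|000⟩ + 1/√2|001⟩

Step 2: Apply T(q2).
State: 1/√2|000⟩ + (1/2 + (1/2)i)|001⟩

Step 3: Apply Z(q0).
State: 1/√2|000⟩ + (1/2 + (1/2)i)|001⟩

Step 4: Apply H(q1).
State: 1/2|000⟩ + (1/√8 + (1/√8)i)|001⟩ + 1/2|010⟩ + (1/√8 + (1/√8)i)|011⟩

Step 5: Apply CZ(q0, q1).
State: 1/2|000⟩ + (1/√8 + (1/√8)i)|001⟩ + 1/2|010⟩ + (1/√8 + (1/√8)i)|011⟩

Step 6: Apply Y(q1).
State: -(1/2)i|000⟩ + (1/√8 - (1/√8)i)|001⟩ + (1/2)i|010⟩ + (-1/√8 + (1/√8)i)|011⟩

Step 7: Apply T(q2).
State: -(1/2)i|000⟩ + 1/2|001⟩ + (1/2)i|010⟩ - 1/2|011⟩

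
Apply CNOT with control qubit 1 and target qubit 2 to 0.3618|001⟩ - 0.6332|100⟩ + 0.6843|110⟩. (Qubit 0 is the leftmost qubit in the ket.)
0.3618|001⟩ - 0.6332|100⟩ + 0.6843|111⟩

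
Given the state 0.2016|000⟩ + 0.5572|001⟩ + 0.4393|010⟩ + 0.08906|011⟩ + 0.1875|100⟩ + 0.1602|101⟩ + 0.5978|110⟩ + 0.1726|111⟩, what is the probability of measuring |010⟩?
0.193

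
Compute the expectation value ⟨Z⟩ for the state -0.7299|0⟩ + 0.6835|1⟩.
0.06558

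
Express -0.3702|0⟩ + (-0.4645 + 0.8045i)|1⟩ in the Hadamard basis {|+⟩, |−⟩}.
(-0.5902 + 0.5689i)|+⟩ + (0.06668 - 0.5689i)|−⟩

With |ψ⟩ = α|0⟩ + β|1⟩, the Hadamard-basis coefficients are ⟨+|ψ⟩ = (α + β)/√2 and ⟨−|ψ⟩ = (α − β)/√2.
Here α = -0.3702, β = (-0.4645 + 0.8045i): (α + β)/√2 = (-0.5902 + 0.5689i), (α − β)/√2 = (0.06668 - 0.5689i).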